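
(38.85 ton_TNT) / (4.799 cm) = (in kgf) 3.454e+11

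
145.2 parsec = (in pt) 1.27e+22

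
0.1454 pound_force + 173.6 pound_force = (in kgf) 78.81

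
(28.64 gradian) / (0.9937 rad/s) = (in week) 7.486e-07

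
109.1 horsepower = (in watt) 8.136e+04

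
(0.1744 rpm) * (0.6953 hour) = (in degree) 2619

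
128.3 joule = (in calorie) 30.66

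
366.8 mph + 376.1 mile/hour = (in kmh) 1196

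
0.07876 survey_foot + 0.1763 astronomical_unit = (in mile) 1.639e+07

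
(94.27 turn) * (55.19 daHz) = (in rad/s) 3.269e+05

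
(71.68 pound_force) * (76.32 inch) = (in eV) 3.858e+21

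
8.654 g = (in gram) 8.654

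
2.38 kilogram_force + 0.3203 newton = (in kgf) 2.413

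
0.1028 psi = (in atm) 0.006995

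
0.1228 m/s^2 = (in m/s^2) 0.1228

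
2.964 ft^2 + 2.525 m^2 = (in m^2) 2.8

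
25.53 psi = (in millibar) 1760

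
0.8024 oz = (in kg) 0.02275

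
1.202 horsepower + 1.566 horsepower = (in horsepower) 2.768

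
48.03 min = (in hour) 0.8005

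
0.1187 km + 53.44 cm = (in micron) 1.192e+08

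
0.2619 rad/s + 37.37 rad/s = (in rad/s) 37.63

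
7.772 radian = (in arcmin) 2.672e+04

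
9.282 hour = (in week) 0.05525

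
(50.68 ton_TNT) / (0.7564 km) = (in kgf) 2.859e+07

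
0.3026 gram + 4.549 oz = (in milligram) 1.293e+05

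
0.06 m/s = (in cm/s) 6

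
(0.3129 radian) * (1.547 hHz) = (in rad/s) 48.41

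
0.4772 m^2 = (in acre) 0.0001179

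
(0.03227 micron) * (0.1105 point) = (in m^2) 1.258e-12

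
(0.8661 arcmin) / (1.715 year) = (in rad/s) 4.658e-12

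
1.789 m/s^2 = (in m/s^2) 1.789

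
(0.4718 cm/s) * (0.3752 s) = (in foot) 0.005808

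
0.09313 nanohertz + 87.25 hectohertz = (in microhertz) 8.725e+09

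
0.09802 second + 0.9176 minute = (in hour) 0.01532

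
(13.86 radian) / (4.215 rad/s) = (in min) 0.0548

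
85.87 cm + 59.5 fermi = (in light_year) 9.076e-17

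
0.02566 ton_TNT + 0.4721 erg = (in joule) 1.074e+08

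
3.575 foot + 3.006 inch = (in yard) 1.275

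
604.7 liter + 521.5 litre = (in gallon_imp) 247.7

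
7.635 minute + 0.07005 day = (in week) 0.01076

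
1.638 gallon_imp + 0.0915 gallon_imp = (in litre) 7.862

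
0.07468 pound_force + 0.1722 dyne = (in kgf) 0.03387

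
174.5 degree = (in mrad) 3046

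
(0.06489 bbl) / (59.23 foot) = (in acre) 1.412e-07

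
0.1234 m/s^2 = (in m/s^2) 0.1234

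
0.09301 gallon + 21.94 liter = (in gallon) 5.889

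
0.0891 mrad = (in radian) 8.91e-05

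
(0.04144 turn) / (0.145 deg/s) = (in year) 3.262e-06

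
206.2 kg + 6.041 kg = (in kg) 212.2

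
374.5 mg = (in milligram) 374.5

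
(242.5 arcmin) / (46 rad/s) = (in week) 2.536e-09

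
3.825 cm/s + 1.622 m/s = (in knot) 3.227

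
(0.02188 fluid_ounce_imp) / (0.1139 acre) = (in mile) 8.381e-13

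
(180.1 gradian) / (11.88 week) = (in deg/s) 2.256e-05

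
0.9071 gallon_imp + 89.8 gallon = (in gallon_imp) 75.68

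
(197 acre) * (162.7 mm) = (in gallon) 3.427e+07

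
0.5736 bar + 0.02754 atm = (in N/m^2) 6.015e+04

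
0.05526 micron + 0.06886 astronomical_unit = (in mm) 1.03e+13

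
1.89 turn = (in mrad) 1.188e+04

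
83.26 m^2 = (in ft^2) 896.2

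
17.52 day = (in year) 0.048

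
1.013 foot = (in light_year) 3.264e-17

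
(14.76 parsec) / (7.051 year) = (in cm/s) 2.048e+11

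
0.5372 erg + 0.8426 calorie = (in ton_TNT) 8.426e-10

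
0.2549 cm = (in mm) 2.549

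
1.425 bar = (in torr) 1069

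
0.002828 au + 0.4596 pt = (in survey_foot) 1.388e+09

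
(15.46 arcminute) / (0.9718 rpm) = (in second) 0.04419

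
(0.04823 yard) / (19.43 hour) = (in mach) 1.852e-09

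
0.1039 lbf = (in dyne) 4.622e+04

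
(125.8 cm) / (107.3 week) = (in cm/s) 1.939e-06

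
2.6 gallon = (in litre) 9.842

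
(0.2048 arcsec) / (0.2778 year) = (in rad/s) 1.133e-13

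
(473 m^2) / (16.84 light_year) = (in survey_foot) 9.74e-15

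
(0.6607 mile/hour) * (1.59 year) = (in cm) 1.481e+09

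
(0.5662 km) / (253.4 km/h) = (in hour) 0.002234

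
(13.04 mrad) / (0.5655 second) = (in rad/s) 0.02306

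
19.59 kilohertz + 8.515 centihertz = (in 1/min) 1.175e+06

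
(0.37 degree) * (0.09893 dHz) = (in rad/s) 6.389e-05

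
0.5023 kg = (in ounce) 17.72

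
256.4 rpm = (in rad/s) 26.85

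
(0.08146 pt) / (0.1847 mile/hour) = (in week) 5.755e-10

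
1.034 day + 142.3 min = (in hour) 27.19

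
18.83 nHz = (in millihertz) 1.883e-05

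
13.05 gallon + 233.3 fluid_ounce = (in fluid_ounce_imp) 1981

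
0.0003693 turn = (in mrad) 2.32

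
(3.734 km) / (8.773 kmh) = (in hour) 0.4256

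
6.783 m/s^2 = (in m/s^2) 6.783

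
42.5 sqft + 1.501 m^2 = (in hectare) 0.0005449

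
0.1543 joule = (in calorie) 0.03688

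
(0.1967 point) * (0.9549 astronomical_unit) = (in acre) 2449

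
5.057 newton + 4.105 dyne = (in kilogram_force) 0.5157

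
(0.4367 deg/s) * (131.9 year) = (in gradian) 2.018e+09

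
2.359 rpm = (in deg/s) 14.15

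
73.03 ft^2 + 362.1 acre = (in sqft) 1.577e+07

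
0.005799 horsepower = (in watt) 4.324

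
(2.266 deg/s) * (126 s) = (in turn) 0.7931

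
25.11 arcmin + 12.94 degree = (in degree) 13.36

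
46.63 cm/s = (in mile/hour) 1.043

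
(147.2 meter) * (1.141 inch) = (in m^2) 4.266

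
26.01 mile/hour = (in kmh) 41.86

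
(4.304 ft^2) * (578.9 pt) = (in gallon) 21.57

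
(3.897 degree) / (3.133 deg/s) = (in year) 3.944e-08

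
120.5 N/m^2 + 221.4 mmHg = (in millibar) 296.4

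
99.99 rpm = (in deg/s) 599.9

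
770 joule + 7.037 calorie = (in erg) 7.994e+09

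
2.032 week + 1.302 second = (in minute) 2.048e+04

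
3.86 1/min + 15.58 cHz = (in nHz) 2.201e+08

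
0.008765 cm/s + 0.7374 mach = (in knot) 488.1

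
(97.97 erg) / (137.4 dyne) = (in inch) 0.2807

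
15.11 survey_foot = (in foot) 15.11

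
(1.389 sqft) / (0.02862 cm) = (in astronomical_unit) 3.014e-09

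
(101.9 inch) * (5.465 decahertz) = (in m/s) 141.4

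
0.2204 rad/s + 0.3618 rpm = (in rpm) 2.466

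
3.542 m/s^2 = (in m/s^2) 3.542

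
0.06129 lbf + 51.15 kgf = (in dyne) 5.019e+07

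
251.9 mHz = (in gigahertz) 2.519e-10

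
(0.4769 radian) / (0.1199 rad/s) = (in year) 1.261e-07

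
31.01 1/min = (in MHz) 5.168e-07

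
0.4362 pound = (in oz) 6.979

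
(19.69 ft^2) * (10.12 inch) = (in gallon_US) 124.2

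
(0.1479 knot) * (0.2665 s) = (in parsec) 6.571e-19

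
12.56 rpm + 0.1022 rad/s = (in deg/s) 81.22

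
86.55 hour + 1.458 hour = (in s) 3.168e+05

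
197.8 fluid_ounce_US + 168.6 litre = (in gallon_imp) 38.37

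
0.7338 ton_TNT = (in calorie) 7.338e+08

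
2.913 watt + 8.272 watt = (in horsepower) 0.015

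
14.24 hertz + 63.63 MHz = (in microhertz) 6.363e+13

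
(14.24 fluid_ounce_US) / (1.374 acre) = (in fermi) 7.574e+07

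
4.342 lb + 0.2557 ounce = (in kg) 1.977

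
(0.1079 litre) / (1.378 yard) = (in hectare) 8.563e-09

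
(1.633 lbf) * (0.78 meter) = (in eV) 3.536e+19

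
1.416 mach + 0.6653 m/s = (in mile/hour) 1080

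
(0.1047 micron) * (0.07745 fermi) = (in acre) 2.004e-27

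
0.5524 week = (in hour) 92.8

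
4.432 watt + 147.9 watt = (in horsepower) 0.2043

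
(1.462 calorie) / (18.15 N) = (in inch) 13.27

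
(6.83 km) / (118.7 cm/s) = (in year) 0.0001825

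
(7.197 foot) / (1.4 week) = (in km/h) 9.327e-06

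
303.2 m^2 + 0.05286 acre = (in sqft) 5566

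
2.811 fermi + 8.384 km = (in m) 8384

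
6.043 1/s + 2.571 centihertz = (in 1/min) 364.1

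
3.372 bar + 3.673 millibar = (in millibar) 3376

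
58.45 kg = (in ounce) 2062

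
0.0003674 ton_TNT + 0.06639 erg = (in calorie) 3.674e+05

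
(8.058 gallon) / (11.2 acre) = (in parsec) 2.181e-23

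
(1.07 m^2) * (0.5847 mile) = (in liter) 1.007e+06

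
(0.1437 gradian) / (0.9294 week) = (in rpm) 3.835e-08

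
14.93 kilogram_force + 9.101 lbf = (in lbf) 42.02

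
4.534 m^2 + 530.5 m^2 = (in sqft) 5759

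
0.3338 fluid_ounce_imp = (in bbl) 5.965e-05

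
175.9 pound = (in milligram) 7.979e+07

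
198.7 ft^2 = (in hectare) 0.001846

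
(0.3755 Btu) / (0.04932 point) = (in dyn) 2.277e+12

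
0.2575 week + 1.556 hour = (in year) 0.005116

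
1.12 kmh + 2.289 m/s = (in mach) 0.007636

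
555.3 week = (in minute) 5.597e+06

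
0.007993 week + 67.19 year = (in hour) 5.886e+05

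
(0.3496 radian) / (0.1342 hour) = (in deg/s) 0.04146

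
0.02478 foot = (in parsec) 2.448e-19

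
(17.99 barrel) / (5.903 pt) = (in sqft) 1.478e+04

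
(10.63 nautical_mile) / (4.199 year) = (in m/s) 0.0001487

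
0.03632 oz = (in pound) 0.00227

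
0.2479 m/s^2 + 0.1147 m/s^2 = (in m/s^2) 0.3626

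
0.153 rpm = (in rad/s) 0.01602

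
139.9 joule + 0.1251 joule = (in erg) 1.4e+09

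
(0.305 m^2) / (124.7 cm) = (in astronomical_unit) 1.635e-12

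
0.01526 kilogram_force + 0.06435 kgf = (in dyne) 7.807e+04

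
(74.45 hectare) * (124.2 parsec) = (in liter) 2.853e+27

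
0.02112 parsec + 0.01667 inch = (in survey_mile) 4.049e+11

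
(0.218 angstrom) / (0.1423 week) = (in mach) 7.439e-19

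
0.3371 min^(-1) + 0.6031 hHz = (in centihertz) 6032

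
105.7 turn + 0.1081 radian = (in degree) 3.806e+04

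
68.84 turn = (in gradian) 2.754e+04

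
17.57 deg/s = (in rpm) 2.928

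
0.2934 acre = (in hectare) 0.1187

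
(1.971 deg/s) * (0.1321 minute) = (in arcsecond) 5.624e+04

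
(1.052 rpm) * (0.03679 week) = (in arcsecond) 5.056e+08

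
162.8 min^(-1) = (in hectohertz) 0.02713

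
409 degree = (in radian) 7.138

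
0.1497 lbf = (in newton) 0.6659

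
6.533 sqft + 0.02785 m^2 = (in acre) 0.0001569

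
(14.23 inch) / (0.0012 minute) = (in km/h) 18.07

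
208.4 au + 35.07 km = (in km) 3.118e+10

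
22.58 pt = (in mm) 7.966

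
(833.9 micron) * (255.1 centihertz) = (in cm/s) 0.2127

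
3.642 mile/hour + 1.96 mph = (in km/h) 9.016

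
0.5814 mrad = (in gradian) 0.03701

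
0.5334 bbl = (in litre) 84.8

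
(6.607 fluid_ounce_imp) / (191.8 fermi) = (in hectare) 9.788e+04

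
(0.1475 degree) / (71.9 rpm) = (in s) 0.0003419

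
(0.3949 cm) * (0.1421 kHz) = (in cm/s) 56.12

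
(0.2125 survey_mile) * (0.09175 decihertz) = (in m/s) 3.138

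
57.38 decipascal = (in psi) 0.0008322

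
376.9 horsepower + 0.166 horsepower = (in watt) 2.812e+05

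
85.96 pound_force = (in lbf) 85.96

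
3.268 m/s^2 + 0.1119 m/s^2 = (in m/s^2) 3.38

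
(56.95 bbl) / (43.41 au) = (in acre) 3.445e-16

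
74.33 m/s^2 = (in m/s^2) 74.33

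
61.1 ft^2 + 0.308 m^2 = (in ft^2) 64.42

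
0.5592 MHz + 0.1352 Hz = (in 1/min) 3.355e+07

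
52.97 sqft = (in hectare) 0.0004921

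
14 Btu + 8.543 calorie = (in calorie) 3539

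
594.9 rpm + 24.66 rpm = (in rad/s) 64.88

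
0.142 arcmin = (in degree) 0.002367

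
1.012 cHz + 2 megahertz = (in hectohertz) 2e+04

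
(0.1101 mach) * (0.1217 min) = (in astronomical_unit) 1.83e-09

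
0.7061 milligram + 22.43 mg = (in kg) 2.314e-05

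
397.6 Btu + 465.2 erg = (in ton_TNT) 0.0001003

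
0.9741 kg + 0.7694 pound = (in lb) 2.917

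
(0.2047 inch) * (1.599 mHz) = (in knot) 1.616e-05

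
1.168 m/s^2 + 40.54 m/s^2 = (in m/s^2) 41.71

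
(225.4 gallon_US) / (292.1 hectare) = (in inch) 1.15e-05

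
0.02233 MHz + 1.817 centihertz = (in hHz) 223.3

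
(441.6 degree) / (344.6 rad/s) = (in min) 0.0003728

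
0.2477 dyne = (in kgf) 2.526e-07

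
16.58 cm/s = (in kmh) 0.5969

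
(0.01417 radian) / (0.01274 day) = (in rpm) 0.0001229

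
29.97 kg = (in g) 2.997e+04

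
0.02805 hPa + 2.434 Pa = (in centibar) 0.005239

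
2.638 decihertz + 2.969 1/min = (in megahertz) 3.133e-07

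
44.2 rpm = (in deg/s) 265.2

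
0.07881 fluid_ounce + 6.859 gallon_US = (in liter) 25.97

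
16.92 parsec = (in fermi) 5.221e+32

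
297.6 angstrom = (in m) 2.976e-08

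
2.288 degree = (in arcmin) 137.3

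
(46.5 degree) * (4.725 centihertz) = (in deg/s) 2.197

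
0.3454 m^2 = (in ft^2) 3.718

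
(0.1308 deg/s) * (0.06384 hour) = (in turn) 0.0835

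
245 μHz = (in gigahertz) 2.45e-13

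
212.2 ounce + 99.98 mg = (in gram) 6016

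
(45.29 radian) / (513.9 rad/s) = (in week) 1.457e-07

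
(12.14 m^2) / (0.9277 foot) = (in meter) 42.93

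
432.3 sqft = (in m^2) 40.16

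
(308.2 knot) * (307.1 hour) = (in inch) 6.901e+09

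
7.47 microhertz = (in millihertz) 0.00747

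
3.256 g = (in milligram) 3256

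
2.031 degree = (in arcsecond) 7312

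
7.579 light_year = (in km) 7.17e+13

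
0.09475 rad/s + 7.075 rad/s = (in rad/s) 7.17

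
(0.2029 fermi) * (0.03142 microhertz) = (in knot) 1.239e-23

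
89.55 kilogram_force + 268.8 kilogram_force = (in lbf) 790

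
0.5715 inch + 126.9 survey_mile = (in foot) 6.7e+05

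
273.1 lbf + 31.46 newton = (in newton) 1246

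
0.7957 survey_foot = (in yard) 0.2652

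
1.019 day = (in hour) 24.46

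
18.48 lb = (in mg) 8.382e+06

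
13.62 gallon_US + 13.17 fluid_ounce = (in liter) 51.95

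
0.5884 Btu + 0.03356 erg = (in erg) 6.208e+09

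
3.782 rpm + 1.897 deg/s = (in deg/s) 24.59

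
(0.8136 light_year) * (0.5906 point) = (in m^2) 1.604e+12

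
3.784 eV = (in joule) 6.063e-19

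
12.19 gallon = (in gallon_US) 12.19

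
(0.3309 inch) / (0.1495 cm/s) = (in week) 9.296e-06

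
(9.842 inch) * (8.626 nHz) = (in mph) 4.824e-09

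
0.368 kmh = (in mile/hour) 0.2287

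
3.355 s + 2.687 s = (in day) 6.993e-05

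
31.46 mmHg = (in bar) 0.04194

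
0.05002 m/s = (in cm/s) 5.002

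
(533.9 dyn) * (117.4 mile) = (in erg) 1.009e+10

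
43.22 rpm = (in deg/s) 259.3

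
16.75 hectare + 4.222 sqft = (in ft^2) 1.803e+06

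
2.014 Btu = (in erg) 2.125e+10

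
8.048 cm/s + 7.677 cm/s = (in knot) 0.3057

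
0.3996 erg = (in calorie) 9.551e-09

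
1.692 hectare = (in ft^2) 1.821e+05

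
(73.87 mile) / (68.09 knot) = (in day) 0.03928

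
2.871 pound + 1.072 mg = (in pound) 2.871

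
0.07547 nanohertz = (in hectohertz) 7.547e-13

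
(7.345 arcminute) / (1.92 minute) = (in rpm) 0.0001771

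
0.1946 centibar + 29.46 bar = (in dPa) 2.946e+07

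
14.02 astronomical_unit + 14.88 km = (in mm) 2.097e+15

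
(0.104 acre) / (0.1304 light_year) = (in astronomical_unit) 2.28e-24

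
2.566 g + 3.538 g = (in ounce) 0.2153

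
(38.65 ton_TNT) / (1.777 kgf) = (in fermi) 9.28e+24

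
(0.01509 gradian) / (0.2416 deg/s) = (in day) 6.506e-07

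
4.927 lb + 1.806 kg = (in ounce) 142.5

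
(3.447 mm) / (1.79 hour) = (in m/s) 5.349e-07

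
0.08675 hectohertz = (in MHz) 8.675e-06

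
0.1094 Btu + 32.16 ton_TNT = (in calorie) 3.216e+10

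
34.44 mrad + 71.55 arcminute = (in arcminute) 189.9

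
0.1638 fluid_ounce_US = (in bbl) 3.047e-05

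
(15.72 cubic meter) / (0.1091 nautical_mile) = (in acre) 1.923e-05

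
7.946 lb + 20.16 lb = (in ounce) 449.7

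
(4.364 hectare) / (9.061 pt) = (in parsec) 4.424e-10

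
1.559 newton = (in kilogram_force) 0.159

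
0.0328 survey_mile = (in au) 3.529e-10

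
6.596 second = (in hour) 0.001832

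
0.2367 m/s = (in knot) 0.4601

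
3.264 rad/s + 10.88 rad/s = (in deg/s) 810.4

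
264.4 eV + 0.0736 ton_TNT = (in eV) 1.922e+27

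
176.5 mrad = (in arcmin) 606.8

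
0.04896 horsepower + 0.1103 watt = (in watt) 36.62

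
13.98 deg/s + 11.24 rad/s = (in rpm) 109.7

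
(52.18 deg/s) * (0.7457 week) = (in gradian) 2.615e+07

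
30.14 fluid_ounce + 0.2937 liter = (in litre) 1.185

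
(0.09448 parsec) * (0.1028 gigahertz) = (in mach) 8.802e+20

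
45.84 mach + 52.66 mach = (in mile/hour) 7.503e+04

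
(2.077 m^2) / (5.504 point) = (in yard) 1170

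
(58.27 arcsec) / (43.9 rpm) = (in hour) 1.707e-08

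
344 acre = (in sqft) 1.498e+07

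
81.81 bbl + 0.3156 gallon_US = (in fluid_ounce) 4.399e+05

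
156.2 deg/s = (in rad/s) 2.726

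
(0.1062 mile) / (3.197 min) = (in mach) 0.002617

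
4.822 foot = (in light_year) 1.554e-16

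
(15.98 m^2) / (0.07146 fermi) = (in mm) 2.236e+20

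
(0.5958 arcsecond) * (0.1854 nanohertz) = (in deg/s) 3.068e-14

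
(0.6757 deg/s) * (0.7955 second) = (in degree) 0.5375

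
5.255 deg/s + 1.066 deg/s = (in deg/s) 6.321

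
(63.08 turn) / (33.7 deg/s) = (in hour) 0.1872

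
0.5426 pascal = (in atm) 5.355e-06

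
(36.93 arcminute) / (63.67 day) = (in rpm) 1.865e-08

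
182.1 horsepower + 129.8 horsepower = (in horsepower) 311.9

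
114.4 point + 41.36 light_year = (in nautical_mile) 2.113e+14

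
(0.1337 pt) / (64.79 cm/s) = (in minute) 1.213e-06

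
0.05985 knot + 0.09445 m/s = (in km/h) 0.4509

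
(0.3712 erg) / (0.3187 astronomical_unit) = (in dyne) 7.786e-14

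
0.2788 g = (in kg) 0.0002788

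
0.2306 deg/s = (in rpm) 0.03843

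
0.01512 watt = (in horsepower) 2.028e-05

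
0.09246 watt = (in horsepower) 0.000124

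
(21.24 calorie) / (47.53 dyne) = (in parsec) 6.059e-12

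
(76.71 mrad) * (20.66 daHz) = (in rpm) 151.3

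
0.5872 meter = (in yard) 0.6422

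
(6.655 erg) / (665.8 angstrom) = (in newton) 9.995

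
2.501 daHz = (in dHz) 250.1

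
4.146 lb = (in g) 1881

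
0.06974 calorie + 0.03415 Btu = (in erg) 3.632e+08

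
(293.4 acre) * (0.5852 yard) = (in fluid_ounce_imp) 2.236e+10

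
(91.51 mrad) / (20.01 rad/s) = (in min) 7.622e-05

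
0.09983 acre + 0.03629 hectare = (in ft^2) 8255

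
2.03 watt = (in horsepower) 0.002722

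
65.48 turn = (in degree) 2.357e+04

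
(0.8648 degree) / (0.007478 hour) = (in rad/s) 0.0005607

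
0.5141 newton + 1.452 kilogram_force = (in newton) 14.75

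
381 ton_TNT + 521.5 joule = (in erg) 1.594e+19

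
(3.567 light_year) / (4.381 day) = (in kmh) 3.21e+11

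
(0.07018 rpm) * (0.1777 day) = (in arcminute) 3.879e+05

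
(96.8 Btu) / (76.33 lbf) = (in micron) 3.008e+08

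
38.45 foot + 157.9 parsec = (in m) 4.872e+18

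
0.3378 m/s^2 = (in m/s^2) 0.3378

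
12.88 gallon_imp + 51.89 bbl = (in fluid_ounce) 2.809e+05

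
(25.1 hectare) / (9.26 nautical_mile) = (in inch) 576.2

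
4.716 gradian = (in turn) 0.01179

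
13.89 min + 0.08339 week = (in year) 0.001626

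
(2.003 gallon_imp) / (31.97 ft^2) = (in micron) 3066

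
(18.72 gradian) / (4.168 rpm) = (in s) 0.6737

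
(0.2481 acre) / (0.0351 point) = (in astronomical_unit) 0.000542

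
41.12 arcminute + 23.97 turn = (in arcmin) 5.178e+05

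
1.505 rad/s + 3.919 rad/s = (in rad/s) 5.424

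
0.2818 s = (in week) 4.659e-07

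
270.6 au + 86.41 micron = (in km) 4.048e+10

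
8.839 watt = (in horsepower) 0.01185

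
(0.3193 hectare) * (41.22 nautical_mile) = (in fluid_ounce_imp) 8.579e+12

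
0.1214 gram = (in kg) 0.0001214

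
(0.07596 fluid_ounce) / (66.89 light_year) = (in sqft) 3.821e-23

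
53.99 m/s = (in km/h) 194.4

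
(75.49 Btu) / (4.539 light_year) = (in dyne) 1.855e-07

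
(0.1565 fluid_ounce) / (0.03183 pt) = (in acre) 0.0001019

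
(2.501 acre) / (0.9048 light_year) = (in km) 1.182e-15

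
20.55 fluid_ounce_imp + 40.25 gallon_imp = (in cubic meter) 0.1836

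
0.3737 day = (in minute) 538.1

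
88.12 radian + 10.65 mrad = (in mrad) 8.813e+04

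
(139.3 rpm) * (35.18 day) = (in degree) 2.54e+09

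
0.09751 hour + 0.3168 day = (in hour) 7.701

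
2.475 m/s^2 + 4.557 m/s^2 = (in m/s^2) 7.032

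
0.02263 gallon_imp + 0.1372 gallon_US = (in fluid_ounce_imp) 21.9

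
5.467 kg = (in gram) 5467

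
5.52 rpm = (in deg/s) 33.12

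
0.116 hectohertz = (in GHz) 1.16e-08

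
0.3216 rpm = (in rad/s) 0.03368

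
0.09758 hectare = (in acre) 0.2411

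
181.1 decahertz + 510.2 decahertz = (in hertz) 6913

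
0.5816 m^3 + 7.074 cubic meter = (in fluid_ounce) 2.589e+05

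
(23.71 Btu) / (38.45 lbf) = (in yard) 160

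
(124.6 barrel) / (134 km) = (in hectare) 1.478e-08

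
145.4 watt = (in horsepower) 0.195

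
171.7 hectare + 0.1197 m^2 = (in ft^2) 1.848e+07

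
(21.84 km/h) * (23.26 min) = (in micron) 8.467e+09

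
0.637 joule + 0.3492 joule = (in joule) 0.9862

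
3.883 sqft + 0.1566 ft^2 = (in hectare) 3.753e-05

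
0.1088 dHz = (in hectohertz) 0.0001088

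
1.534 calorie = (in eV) 4.006e+19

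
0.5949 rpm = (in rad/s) 0.0623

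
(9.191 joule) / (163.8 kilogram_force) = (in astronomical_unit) 3.825e-14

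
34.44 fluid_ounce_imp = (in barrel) 0.006155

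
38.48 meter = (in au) 2.572e-10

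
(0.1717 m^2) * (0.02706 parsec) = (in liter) 1.434e+17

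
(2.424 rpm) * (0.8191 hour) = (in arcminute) 2.573e+06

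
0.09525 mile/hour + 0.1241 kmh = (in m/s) 0.07705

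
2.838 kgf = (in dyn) 2.783e+06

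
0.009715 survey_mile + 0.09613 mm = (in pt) 4.432e+04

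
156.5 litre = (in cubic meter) 0.1565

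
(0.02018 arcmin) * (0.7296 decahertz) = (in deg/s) 0.002454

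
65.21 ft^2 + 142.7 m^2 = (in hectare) 0.01488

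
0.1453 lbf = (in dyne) 6.463e+04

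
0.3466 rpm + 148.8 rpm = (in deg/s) 894.9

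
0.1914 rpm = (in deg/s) 1.148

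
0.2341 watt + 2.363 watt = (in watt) 2.597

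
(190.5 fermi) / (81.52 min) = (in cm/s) 3.895e-15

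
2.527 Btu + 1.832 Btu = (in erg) 4.599e+10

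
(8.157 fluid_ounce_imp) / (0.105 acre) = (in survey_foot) 1.789e-06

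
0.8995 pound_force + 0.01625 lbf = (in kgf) 0.4154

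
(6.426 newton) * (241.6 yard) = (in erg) 1.42e+10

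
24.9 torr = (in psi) 0.4815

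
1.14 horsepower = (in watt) 850.1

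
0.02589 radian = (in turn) 0.004121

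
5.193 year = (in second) 1.638e+08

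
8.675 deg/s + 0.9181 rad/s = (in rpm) 10.21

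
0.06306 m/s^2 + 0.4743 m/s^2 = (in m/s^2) 0.5374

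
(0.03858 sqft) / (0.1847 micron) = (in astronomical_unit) 1.297e-07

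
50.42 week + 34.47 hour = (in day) 354.4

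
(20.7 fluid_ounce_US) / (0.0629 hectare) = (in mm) 0.0009732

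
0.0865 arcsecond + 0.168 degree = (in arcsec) 604.9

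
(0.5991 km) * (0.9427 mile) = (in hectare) 90.89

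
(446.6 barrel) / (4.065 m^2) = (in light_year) 1.846e-15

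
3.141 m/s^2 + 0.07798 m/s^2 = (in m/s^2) 3.219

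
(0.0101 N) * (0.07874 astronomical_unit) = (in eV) 7.426e+26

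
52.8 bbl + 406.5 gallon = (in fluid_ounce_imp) 3.496e+05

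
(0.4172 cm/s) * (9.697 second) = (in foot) 0.1327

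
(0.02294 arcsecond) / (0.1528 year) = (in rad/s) 2.308e-14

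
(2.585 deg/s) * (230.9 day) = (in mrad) 9.001e+08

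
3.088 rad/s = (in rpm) 29.49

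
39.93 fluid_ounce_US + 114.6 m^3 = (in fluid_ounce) 3.875e+06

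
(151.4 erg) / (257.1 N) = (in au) 3.936e-19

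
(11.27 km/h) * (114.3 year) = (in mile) 7.012e+06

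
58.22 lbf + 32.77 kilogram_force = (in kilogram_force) 59.18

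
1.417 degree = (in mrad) 24.73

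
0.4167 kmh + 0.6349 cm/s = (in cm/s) 12.21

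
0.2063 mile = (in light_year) 3.509e-14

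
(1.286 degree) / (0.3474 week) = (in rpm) 1.02e-06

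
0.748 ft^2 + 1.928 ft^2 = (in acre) 6.143e-05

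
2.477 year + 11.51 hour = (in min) 1.303e+06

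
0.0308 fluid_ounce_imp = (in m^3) 8.751e-07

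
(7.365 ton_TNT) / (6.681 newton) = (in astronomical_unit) 0.03083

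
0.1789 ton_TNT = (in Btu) 7.095e+05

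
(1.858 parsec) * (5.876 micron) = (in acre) 8.325e+07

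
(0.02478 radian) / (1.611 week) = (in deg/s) 1.457e-06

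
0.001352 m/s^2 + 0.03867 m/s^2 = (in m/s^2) 0.04002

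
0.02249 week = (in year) 0.0004313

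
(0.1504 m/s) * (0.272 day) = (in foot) 1.16e+04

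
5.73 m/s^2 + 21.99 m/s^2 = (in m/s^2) 27.72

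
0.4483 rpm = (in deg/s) 2.69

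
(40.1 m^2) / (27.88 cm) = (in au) 9.614e-10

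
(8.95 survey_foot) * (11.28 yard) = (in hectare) 0.002814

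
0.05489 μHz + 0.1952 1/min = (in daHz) 0.0003253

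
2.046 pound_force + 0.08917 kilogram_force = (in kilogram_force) 1.017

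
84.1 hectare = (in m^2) 8.41e+05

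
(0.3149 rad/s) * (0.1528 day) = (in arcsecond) 8.575e+08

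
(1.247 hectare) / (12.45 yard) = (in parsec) 3.55e-14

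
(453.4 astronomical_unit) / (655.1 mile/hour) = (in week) 3.829e+05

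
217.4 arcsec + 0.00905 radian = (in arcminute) 34.73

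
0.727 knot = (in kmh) 1.346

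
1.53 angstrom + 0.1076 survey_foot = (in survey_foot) 0.1076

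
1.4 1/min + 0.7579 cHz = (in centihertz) 3.091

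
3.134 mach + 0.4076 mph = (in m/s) 1067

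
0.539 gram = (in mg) 539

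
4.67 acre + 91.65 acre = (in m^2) 3.898e+05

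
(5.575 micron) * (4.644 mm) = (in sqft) 2.787e-07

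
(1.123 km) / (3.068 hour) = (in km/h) 0.366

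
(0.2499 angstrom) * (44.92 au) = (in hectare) 0.01679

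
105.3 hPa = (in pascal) 1.053e+04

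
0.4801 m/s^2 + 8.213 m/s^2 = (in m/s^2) 8.693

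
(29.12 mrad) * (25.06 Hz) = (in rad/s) 0.7297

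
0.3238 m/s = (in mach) 0.000951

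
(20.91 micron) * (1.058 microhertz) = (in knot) 4.3e-11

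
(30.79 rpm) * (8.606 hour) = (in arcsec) 2.06e+10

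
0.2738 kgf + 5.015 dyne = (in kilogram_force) 0.2738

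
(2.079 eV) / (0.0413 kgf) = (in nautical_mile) 4.441e-22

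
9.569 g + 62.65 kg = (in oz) 2210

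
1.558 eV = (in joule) 2.496e-19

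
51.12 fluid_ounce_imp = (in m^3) 0.001452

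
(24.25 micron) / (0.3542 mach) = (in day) 2.327e-12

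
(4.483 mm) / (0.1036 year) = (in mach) 4.03e-12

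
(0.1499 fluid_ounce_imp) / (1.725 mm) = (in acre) 6.101e-07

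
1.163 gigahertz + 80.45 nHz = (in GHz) 1.163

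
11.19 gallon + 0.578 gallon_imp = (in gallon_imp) 9.896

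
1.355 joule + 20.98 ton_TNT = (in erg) 8.778e+17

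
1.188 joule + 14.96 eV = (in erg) 1.188e+07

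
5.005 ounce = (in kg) 0.1419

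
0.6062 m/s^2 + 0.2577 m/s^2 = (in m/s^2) 0.8639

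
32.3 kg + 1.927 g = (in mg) 3.23e+07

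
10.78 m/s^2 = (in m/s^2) 10.78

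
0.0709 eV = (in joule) 1.136e-20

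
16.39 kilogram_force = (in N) 160.7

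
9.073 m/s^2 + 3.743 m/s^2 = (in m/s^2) 12.82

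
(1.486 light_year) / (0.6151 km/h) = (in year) 2.609e+09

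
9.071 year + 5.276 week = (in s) 2.893e+08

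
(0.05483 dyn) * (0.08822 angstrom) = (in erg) 4.837e-11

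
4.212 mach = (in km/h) 5163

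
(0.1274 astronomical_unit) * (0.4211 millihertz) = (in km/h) 2.889e+07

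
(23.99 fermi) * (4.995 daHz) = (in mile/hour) 2.681e-12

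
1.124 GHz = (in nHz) 1.124e+18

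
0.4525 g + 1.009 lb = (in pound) 1.01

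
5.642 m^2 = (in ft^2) 60.73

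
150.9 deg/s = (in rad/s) 2.634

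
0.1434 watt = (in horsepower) 0.0001923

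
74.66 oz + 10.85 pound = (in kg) 7.038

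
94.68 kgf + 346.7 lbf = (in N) 2471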